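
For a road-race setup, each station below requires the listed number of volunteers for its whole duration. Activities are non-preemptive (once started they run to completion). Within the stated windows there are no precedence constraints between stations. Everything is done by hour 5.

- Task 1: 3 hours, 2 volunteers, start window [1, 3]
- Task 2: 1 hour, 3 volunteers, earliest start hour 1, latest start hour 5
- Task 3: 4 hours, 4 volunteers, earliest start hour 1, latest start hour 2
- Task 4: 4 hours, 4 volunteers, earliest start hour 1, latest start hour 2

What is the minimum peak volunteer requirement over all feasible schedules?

10

Early-start (Task 1@1, Task 2@1, Task 3@1, Task 4@1) gives peak 13: h1:13  h2:10  h3:10  h4:8  h5:0.
Shift Task 4→2.
Schedule Task 1@1, Task 2@1, Task 3@1, Task 4@2: h1:9  h2:10  h3:10  h4:8  h5:4 — peak 10.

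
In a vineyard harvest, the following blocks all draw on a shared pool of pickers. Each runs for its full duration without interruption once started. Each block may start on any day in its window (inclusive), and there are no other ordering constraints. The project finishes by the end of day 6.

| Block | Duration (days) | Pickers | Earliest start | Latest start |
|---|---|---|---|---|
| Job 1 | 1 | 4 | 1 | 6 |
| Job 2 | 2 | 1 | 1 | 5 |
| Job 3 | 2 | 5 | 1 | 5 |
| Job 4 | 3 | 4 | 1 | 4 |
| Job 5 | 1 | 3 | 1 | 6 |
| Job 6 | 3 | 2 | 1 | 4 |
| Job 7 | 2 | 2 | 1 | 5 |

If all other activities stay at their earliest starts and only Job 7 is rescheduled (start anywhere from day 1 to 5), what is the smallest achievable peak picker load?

19

Job 7@1: d1:21  d2:14  d3:6  d4:0  d5:0  d6:0 → peak 21
Job 7@2: d1:19  d2:14  d3:8  d4:0  d5:0  d6:0 → peak 19
Job 7@3: d1:19  d2:12  d3:8  d4:2  d5:0  d6:0 → peak 19
Job 7@4: d1:19  d2:12  d3:6  d4:2  d5:2  d6:0 → peak 19
Job 7@5: d1:19  d2:12  d3:6  d4:0  d5:2  d6:2 → peak 19
Best is Job 7@2, peak 19.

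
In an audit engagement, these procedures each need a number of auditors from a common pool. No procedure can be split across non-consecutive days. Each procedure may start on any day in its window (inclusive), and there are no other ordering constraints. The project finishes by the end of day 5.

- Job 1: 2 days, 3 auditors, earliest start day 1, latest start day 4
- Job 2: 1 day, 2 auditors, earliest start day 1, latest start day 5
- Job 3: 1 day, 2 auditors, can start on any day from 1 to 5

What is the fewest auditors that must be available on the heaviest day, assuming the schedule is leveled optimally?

3

Early-start (Job 1@1, Job 2@1, Job 3@1) gives peak 7: d1:7  d2:3  d3:0  d4:0  d5:0.
Shift Job 2→3, Job 3→4.
Schedule Job 1@1, Job 2@3, Job 3@4: d1:3  d2:3  d3:2  d4:2  d5:0 — peak 3.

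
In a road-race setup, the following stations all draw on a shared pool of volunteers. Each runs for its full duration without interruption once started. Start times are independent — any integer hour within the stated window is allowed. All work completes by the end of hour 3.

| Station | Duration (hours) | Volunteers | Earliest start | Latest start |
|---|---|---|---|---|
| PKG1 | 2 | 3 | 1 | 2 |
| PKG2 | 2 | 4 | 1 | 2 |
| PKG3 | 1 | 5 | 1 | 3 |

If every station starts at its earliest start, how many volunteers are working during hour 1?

12

At early start, hour 1 has: PKG1, PKG2, PKG3.
Demand: 3 + 4 + 5 = 12.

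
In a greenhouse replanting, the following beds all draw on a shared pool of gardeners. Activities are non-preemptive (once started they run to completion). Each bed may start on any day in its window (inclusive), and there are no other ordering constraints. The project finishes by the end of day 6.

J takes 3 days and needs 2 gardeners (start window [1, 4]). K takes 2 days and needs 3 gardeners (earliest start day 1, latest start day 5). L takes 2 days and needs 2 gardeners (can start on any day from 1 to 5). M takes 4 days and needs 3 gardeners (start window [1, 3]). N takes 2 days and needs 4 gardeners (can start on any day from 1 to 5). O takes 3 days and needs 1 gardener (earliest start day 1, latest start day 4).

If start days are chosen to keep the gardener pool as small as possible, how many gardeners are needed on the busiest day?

Early-start (J@1, K@1, L@1, M@1, N@1, O@1) gives peak 15: d1:15  d2:15  d3:6  d4:3  d5:0  d6:0.
Shift K→5, L→3, M→3, O→4.
Schedule J@1, K@5, L@3, M@3, N@1, O@4: d1:6  d2:6  d3:7  d4:6  d5:7  d6:7 — peak 7.
Total gardener-days = 39 over 6 days ⇒ peak ≥ ⌈39/6⌉ = 7, so 7 is optimal.

7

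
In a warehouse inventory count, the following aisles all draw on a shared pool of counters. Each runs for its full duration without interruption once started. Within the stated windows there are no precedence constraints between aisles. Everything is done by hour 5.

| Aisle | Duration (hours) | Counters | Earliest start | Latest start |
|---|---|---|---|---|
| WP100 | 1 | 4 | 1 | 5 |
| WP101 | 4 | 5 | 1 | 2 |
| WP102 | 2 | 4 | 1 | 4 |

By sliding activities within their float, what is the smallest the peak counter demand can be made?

Early-start (WP100@1, WP101@1, WP102@1) gives peak 13: h1:13  h2:9  h3:5  h4:5  h5:0.
Shift WP102→2.
Schedule WP100@1, WP101@1, WP102@2: h1:9  h2:9  h3:9  h4:5  h5:0 — peak 9.

9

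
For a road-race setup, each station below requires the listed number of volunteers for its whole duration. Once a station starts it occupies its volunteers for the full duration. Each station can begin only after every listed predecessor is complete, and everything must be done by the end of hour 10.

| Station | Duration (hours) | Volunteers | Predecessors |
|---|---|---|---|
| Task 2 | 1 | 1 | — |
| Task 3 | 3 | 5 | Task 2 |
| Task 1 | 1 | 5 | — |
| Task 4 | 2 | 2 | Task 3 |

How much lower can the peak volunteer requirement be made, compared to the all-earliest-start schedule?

Early-start peak: h1:6  h2:5  h3:5  h4:5  h5:2  h6:2  h7:0  h8:0  h9:0  h10:0 ⇒ 6.
Leveled (Task 2@1, Task 3@2, Task 1@5, Task 4@6): h1:1  h2:5  h3:5  h4:5  h5:5  h6:2  h7:2  h8:0  h9:0  h10:0 ⇒ 5.
Reduction 6 − 5 = 1.

1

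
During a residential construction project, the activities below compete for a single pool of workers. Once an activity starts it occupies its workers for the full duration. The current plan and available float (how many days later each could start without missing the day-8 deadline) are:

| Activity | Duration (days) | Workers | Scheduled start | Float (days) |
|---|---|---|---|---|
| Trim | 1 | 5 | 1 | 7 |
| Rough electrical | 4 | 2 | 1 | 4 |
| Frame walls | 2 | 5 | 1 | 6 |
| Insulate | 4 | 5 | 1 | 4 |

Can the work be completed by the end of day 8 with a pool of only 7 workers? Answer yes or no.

yes

Schedule Trim@1, Rough electrical@1, Frame walls@2, Insulate@4: d1:7  d2:7  d3:7  d4:7  d5:5  d6:5  d7:5  d8:0 — peak 7 ≤ 7.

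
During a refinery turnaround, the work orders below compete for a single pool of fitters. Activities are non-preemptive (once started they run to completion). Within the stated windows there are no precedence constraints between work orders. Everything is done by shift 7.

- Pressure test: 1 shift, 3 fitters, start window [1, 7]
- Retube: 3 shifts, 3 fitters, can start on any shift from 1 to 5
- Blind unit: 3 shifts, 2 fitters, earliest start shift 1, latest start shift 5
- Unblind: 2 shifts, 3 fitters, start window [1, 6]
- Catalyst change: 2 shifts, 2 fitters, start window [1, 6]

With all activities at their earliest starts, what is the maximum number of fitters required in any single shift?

13

Early-start schedule: Pressure test@1, Retube@1, Blind unit@1, Unblind@1, Catalyst change@1.
Load per shift: shift 1: 13, shift 2: 10, shift 3: 5, shift 4: 0, shift 5: 0, shift 6: 0, shift 7: 0.
Peak is 13.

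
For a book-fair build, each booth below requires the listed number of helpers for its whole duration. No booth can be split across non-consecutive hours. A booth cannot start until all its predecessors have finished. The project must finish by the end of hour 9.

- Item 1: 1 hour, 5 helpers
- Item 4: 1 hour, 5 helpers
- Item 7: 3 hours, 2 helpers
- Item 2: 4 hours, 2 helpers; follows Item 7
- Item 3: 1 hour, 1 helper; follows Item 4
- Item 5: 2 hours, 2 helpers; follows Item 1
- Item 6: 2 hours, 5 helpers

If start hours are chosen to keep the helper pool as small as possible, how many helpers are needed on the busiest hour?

Early-start (Item 1@1, Item 4@1, Item 7@1, Item 2@4, Item 3@2, Item 5@2, Item 6@1) gives peak 17: h1:17  h2:10  h3:4  h4:2  h5:2  h6:2  h7:2  h8:0  h9:0.
Shift Item 4→2, Item 3→3, Item 5→3, Item 6→5.
Schedule Item 1@1, Item 4@2, Item 7@1, Item 2@4, Item 3@3, Item 5@3, Item 6@5: h1:7  h2:7  h3:5  h4:4  h5:7  h6:7  h7:2  h8:0  h9:0 — peak 7.

7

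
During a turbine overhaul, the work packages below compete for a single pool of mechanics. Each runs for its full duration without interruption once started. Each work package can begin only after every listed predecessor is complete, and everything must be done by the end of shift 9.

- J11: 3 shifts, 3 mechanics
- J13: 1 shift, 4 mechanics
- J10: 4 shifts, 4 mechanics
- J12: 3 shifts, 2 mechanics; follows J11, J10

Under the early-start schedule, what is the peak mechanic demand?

Early-start schedule: J11@1, J13@1, J10@1, J12@5.
Load per shift: shift 1: 11, shift 2: 7, shift 3: 7, shift 4: 4, shift 5: 2, shift 6: 2, shift 7: 2, shift 8: 0, shift 9: 0.
Peak is 11.

11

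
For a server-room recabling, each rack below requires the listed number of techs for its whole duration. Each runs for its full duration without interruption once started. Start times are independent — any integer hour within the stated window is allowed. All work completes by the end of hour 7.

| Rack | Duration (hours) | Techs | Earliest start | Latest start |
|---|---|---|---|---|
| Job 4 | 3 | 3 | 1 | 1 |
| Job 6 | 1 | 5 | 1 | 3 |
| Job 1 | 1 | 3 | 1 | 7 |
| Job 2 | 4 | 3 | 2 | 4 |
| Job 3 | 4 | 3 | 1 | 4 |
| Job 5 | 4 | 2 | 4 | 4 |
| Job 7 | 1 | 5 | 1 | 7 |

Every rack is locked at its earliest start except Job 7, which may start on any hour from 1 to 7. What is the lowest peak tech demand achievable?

Job 7@1: h1:19  h2:9  h3:9  h4:8  h5:5  h6:2  h7:2 → peak 19
Job 7@2: h1:14  h2:14  h3:9  h4:8  h5:5  h6:2  h7:2 → peak 14
Job 7@3: h1:14  h2:9  h3:14  h4:8  h5:5  h6:2  h7:2 → peak 14
Job 7@4: h1:14  h2:9  h3:9  h4:13  h5:5  h6:2  h7:2 → peak 14
Job 7@5: h1:14  h2:9  h3:9  h4:8  h5:10  h6:2  h7:2 → peak 14
Job 7@6: h1:14  h2:9  h3:9  h4:8  h5:5  h6:7  h7:2 → peak 14
Job 7@7: h1:14  h2:9  h3:9  h4:8  h5:5  h6:2  h7:7 → peak 14
Best is Job 7@2, peak 14.

14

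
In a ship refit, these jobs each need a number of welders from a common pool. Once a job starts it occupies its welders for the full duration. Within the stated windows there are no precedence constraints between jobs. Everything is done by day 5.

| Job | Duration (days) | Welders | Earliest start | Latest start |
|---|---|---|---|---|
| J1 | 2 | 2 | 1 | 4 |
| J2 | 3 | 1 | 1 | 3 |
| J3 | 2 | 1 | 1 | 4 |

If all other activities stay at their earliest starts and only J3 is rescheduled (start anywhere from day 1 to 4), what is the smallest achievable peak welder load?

J3@1: d1:4  d2:4  d3:1  d4:0  d5:0 → peak 4
J3@2: d1:3  d2:4  d3:2  d4:0  d5:0 → peak 4
J3@3: d1:3  d2:3  d3:2  d4:1  d5:0 → peak 3
J3@4: d1:3  d2:3  d3:1  d4:1  d5:1 → peak 3
Best is J3@3, peak 3.

3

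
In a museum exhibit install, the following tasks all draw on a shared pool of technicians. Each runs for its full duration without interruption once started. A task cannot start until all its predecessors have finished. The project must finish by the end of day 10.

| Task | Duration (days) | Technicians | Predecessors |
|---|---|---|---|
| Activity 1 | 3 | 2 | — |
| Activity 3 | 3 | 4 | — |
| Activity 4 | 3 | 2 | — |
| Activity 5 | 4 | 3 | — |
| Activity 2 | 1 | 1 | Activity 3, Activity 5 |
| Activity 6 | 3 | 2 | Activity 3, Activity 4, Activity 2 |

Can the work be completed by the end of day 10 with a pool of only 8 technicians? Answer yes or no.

Schedule Activity 1@1, Activity 3@4, Activity 4@1, Activity 5@1, Activity 2@7, Activity 6@8: d1:7  d2:7  d3:7  d4:7  d5:4  d6:4  d7:1  d8:2  d9:2  d10:2 — peak 7 ≤ 8.

yes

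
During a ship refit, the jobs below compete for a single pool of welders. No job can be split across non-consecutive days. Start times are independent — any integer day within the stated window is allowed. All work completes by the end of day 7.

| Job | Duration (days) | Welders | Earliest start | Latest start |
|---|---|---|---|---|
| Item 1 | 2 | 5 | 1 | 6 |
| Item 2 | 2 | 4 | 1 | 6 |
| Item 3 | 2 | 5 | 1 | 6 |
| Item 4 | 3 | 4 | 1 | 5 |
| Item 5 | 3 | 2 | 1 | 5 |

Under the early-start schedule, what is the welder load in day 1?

At early start, day 1 has: Item 1, Item 2, Item 3, Item 4, Item 5.
Demand: 5 + 4 + 5 + 4 + 2 = 20.

20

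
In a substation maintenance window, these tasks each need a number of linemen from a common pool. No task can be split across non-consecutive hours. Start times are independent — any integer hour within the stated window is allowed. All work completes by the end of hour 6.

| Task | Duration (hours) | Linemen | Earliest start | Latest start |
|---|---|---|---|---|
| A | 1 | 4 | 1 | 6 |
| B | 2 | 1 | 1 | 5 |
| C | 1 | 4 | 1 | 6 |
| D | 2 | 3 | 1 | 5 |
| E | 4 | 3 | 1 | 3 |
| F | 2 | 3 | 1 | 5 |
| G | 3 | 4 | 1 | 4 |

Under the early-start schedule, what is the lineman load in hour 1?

At early start, hour 1 has: A, B, C, D, E, F, G.
Demand: 4 + 1 + 4 + 3 + 3 + 3 + 4 = 22.

22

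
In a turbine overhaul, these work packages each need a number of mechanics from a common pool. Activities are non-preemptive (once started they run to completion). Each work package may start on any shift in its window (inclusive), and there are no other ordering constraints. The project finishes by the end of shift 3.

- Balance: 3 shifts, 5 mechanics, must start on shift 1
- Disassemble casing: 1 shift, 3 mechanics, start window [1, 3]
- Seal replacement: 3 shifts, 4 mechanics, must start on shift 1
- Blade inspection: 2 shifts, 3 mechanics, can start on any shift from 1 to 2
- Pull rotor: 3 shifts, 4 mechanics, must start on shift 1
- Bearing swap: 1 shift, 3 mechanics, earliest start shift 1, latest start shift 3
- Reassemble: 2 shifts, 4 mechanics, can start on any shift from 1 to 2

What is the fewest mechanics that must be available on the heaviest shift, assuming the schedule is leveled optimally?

Early-start (Balance@1, Disassemble casing@1, Seal replacement@1, Blade inspection@1, Pull rotor@1, Bearing swap@1, Reassemble@1) gives peak 26: s1:26  s2:20  s3:13.
Shift Bearing swap→3, Reassemble→2.
Schedule Balance@1, Disassemble casing@1, Seal replacement@1, Blade inspection@1, Pull rotor@1, Bearing swap@3, Reassemble@2: s1:19  s2:20  s3:20 — peak 20.
Total mechanic-shifts = 59 over 3 shifts ⇒ peak ≥ ⌈59/3⌉ = 20, so 20 is optimal.

20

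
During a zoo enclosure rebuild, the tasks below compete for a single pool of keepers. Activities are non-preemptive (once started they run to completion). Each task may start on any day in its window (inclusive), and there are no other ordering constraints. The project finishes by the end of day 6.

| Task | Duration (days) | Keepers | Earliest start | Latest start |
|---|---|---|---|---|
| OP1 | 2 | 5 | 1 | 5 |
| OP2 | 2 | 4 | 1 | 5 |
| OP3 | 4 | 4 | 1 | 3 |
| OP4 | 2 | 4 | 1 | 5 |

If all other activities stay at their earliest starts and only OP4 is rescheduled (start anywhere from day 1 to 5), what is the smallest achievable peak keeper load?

OP4@1: d1:17  d2:17  d3:4  d4:4  d5:0  d6:0 → peak 17
OP4@2: d1:13  d2:17  d3:8  d4:4  d5:0  d6:0 → peak 17
OP4@3: d1:13  d2:13  d3:8  d4:8  d5:0  d6:0 → peak 13
OP4@4: d1:13  d2:13  d3:4  d4:8  d5:4  d6:0 → peak 13
OP4@5: d1:13  d2:13  d3:4  d4:4  d5:4  d6:4 → peak 13
Best is OP4@3, peak 13.

13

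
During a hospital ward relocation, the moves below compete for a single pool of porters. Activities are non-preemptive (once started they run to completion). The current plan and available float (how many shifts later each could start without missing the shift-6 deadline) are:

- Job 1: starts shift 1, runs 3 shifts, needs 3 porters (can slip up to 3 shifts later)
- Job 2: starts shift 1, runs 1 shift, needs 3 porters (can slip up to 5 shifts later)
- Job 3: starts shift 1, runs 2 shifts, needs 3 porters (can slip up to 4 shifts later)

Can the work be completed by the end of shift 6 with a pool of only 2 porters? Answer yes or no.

Total porter-shifts = 18; over 6 shifts the average is 18/6 > 2, so some shift must exceed 2.

no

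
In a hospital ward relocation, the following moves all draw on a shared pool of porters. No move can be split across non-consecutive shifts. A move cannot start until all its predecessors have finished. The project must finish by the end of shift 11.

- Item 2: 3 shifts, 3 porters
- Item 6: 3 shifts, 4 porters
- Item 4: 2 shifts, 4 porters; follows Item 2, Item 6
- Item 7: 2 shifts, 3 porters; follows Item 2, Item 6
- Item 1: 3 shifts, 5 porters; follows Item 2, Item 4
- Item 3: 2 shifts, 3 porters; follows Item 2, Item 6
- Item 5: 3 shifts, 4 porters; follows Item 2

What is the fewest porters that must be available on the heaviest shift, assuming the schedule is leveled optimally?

Early-start (Item 2@1, Item 6@1, Item 4@4, Item 7@4, Item 1@6, Item 3@4, Item 5@4) gives peak 14: s1:7  s2:7  s3:7  s4:14  s5:14  s6:9  s7:5  s8:5  s9:0  s10:0  s11:0.
Shift Item 3→9, Item 5→9.
Schedule Item 2@1, Item 6@1, Item 4@4, Item 7@4, Item 1@6, Item 3@9, Item 5@9: s1:7  s2:7  s3:7  s4:7  s5:7  s6:5  s7:5  s8:5  s9:7  s10:7  s11:4 — peak 7.
Total porter-shifts = 68 over 11 shifts ⇒ peak ≥ ⌈68/11⌉ = 7, so 7 is optimal.

7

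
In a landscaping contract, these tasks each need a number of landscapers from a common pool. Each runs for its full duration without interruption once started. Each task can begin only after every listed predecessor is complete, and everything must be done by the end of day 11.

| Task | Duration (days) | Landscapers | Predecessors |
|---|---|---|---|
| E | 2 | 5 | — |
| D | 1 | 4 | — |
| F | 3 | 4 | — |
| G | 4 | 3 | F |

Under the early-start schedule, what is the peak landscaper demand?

13

Early-start schedule: E@1, D@1, F@1, G@4.
Load per day: day 1: 13, day 2: 9, day 3: 4, day 4: 3, day 5: 3, day 6: 3, day 7: 3, day 8: 0, day 9: 0, day 10: 0, day 11: 0.
Peak is 13.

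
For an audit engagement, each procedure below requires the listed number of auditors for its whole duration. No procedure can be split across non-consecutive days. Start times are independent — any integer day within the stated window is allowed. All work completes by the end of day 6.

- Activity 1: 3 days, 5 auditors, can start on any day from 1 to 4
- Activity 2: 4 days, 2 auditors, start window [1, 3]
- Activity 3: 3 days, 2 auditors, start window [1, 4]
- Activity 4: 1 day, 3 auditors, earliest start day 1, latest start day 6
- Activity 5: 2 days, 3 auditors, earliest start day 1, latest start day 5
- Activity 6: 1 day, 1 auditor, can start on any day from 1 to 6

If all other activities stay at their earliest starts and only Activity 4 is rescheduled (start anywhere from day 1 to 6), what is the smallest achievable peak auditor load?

Activity 4@1: d1:16  d2:12  d3:9  d4:2  d5:0  d6:0 → peak 16
Activity 4@2: d1:13  d2:15  d3:9  d4:2  d5:0  d6:0 → peak 15
Activity 4@3: d1:13  d2:12  d3:12  d4:2  d5:0  d6:0 → peak 13
Activity 4@4: d1:13  d2:12  d3:9  d4:5  d5:0  d6:0 → peak 13
Activity 4@5: d1:13  d2:12  d3:9  d4:2  d5:3  d6:0 → peak 13
Activity 4@6: d1:13  d2:12  d3:9  d4:2  d5:0  d6:3 → peak 13
Best is Activity 4@3, peak 13.

13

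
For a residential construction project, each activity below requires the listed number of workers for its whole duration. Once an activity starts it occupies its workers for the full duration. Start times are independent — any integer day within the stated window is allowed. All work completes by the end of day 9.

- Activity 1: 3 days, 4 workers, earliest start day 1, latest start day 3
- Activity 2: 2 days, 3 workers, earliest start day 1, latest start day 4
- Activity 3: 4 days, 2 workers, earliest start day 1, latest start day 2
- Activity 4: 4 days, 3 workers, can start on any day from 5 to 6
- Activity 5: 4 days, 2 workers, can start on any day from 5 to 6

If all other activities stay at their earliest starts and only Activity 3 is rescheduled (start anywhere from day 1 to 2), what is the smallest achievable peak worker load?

Activity 3@1: d1:9  d2:9  d3:6  d4:2  d5:5  d6:5  d7:5  d8:5  d9:0 → peak 9
Activity 3@2: d1:7  d2:9  d3:6  d4:2  d5:7  d6:5  d7:5  d8:5  d9:0 → peak 9
Best is Activity 3@1, peak 9.

9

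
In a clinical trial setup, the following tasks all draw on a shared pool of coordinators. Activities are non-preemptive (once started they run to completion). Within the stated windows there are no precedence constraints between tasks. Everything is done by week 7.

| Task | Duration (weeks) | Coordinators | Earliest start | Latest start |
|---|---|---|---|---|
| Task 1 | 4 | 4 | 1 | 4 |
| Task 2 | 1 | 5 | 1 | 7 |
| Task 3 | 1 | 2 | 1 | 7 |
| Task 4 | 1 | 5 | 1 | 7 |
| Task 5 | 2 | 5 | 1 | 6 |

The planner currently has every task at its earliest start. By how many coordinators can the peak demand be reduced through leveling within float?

Early-start peak: w1:21  w2:9  w3:4  w4:4  w5:0  w6:0  w7:0 ⇒ 21.
Leveled (Task 1@1, Task 2@1, Task 3@2, Task 4@3, Task 5@4): w1:9  w2:6  w3:9  w4:9  w5:5  w6:0  w7:0 ⇒ 9.
Reduction 21 − 9 = 12.

12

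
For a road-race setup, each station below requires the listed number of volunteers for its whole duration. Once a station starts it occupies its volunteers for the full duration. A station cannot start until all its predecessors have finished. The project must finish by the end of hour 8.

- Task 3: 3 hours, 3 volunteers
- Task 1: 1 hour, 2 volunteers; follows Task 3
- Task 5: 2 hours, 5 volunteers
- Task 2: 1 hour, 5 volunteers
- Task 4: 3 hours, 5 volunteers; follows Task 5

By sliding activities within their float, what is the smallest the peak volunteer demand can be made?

8

Early-start (Task 3@1, Task 1@4, Task 5@1, Task 2@1, Task 4@3) gives peak 13: h1:13  h2:8  h3:8  h4:7  h5:5  h6:0  h7:0  h8:0.
Shift Task 2→3, Task 4→4.
Schedule Task 3@1, Task 1@4, Task 5@1, Task 2@3, Task 4@4: h1:8  h2:8  h3:8  h4:7  h5:5  h6:5  h7:0  h8:0 — peak 8.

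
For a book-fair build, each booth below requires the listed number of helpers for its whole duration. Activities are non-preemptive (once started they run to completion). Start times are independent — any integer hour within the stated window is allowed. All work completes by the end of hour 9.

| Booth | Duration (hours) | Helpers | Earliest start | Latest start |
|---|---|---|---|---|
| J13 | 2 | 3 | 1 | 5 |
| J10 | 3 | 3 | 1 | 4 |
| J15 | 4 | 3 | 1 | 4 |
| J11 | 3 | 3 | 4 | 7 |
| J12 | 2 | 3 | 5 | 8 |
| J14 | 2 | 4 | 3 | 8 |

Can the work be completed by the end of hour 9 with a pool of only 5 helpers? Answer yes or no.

no

Total helper-hours = 50; over 9 hours the average is 50/9 > 5, so some hour must exceed 5.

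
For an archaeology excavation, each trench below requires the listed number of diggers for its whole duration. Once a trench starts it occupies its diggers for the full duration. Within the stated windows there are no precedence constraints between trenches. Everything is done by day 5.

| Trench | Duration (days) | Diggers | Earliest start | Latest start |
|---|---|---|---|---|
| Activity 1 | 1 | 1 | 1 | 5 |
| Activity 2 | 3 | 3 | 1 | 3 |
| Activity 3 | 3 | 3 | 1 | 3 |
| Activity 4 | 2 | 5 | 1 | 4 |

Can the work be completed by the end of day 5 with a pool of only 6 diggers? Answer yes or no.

Schedule Activity 1@1, Activity 2@3, Activity 3@3, Activity 4@1: d1:6  d2:5  d3:6  d4:6  d5:6 — peak 6 ≤ 6.

yes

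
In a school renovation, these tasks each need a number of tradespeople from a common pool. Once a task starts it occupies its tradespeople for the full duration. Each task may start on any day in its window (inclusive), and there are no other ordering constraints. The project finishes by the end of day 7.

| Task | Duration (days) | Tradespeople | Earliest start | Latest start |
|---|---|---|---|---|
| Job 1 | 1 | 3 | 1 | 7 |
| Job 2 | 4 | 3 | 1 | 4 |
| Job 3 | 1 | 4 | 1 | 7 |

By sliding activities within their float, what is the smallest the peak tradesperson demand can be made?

4

Early-start (Job 1@1, Job 2@1, Job 3@1) gives peak 10: d1:10  d2:3  d3:3  d4:3  d5:0  d6:0  d7:0.
Shift Job 2→2, Job 3→6.
Schedule Job 1@1, Job 2@2, Job 3@6: d1:3  d2:3  d3:3  d4:3  d5:3  d6:4  d7:0 — peak 4.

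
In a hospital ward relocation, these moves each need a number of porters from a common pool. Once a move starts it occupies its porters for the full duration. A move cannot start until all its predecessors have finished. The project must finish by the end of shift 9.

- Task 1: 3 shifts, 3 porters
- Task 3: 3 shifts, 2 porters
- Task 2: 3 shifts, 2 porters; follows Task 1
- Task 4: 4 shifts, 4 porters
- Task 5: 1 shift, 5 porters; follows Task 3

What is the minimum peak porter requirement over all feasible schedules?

Early-start (Task 1@1, Task 3@1, Task 2@4, Task 4@1, Task 5@4) gives peak 11: s1:9  s2:9  s3:9  s4:11  s5:2  s6:2  s7:0  s8:0  s9:0.
Shift Task 4→4, Task 5→8.
Schedule Task 1@1, Task 3@1, Task 2@4, Task 4@4, Task 5@8: s1:5  s2:5  s3:5  s4:6  s5:6  s6:6  s7:4  s8:5  s9:0 — peak 6.

6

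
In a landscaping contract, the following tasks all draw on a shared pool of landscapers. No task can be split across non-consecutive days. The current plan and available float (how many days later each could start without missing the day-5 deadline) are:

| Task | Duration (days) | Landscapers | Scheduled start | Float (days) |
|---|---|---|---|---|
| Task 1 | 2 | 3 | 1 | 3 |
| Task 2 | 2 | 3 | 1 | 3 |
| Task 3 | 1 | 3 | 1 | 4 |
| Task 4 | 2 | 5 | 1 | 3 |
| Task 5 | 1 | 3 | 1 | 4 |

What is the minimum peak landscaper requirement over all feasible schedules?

6

Early-start (Task 1@1, Task 2@1, Task 3@1, Task 4@1, Task 5@1) gives peak 17: d1:17  d2:11  d3:0  d4:0  d5:0.
Shift Task 3→3, Task 4→4, Task 5→3.
Schedule Task 1@1, Task 2@1, Task 3@3, Task 4@4, Task 5@3: d1:6  d2:6  d3:6  d4:5  d5:5 — peak 6.
Total landscaper-days = 28 over 5 days ⇒ peak ≥ ⌈28/5⌉ = 6, so 6 is optimal.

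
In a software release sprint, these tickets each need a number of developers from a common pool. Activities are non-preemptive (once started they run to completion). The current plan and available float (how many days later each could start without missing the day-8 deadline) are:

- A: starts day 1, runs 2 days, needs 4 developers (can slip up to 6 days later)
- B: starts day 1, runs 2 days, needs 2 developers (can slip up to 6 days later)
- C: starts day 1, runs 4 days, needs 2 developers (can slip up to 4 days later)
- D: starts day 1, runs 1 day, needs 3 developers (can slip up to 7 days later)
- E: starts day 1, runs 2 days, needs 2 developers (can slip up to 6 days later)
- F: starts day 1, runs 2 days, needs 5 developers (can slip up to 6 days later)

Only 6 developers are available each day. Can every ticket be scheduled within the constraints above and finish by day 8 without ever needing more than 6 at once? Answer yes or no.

Schedule A@1, B@1, C@3, D@3, E@4, F@7: d1:6  d2:6  d3:5  d4:4  d5:4  d6:2  d7:5  d8:5 — peak 6 ≤ 6.

yes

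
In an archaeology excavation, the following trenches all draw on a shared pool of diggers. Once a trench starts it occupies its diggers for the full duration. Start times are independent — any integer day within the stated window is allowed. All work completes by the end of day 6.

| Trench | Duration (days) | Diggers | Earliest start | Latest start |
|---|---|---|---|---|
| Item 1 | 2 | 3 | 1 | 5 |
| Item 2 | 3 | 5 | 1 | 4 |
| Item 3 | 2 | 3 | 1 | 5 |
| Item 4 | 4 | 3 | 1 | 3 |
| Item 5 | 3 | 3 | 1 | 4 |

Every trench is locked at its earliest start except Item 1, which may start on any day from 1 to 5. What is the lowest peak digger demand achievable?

Item 1@1: d1:17  d2:17  d3:11  d4:3  d5:0  d6:0 → peak 17
Item 1@2: d1:14  d2:17  d3:14  d4:3  d5:0  d6:0 → peak 17
Item 1@3: d1:14  d2:14  d3:14  d4:6  d5:0  d6:0 → peak 14
Item 1@4: d1:14  d2:14  d3:11  d4:6  d5:3  d6:0 → peak 14
Item 1@5: d1:14  d2:14  d3:11  d4:3  d5:3  d6:3 → peak 14
Best is Item 1@3, peak 14.

14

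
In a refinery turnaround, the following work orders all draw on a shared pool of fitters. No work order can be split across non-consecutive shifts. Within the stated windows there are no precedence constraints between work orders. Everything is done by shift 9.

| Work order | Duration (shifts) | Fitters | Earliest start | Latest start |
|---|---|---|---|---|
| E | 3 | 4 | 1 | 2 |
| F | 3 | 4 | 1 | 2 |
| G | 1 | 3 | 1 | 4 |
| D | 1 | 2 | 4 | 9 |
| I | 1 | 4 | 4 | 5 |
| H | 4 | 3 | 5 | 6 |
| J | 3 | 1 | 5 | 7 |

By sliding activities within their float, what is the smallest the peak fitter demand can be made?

Early-start (E@1, F@1, G@1, D@4, I@4, H@5, J@5) gives peak 11: s1:11  s2:8  s3:8  s4:6  s5:4  s6:4  s7:4  s8:3  s9:0.
Shift G→4, I→5.
Schedule E@1, F@1, G@4, D@4, I@5, H@5, J@5: s1:8  s2:8  s3:8  s4:5  s5:8  s6:4  s7:4  s8:3  s9:0 — peak 8.

8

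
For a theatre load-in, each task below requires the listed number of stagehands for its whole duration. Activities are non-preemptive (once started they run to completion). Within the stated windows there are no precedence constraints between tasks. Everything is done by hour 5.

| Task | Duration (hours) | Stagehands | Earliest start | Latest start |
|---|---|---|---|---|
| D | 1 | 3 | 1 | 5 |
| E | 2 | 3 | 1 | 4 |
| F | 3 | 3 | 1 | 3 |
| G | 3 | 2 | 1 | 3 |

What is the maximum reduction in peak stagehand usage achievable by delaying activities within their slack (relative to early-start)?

5

Early-start peak: h1:11  h2:8  h3:5  h4:0  h5:0 ⇒ 11.
Leveled (D@1, E@1, F@2, G@3): h1:6  h2:6  h3:5  h4:5  h5:2 ⇒ 6.
Reduction 11 − 6 = 5.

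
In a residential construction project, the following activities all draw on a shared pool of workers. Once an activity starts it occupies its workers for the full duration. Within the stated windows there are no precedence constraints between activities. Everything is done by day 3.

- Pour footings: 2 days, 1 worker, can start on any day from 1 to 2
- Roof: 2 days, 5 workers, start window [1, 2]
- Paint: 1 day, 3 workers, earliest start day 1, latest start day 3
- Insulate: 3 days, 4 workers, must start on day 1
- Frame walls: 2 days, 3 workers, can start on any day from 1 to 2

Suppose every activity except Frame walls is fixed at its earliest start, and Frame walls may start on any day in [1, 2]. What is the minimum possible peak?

13

Frame walls@1: d1:16  d2:13  d3:4 → peak 16
Frame walls@2: d1:13  d2:13  d3:7 → peak 13
Best is Frame walls@2, peak 13.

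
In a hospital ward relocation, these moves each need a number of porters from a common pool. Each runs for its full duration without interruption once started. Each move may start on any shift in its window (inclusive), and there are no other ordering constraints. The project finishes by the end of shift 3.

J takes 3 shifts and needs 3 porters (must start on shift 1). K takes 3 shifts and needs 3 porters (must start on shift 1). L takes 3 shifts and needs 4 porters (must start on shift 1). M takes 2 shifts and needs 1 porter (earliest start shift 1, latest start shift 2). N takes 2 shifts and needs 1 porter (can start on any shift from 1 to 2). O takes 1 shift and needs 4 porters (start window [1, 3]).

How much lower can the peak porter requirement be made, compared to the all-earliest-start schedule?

Early-start peak: s1:16  s2:12  s3:10 ⇒ 16.
Leveled (J@1, K@1, L@1, M@1, N@1, O@3): s1:12  s2:12  s3:14 ⇒ 14.
Reduction 16 − 14 = 2.

2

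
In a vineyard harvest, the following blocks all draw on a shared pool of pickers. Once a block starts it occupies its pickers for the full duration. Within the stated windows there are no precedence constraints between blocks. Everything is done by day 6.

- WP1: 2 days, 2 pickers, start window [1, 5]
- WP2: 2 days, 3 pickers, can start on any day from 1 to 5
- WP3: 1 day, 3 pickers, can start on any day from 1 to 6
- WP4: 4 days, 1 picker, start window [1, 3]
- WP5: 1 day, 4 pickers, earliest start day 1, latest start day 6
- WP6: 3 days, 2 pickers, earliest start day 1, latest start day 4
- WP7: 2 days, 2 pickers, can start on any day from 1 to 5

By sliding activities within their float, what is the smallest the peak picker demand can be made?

6

Early-start (WP1@1, WP2@1, WP3@1, WP4@1, WP5@1, WP6@1, WP7@1) gives peak 17: d1:17  d2:10  d3:3  d4:1  d5:0  d6:0.
Shift WP3→3, WP5→5, WP6→4, WP7→3.
Schedule WP1@1, WP2@1, WP3@3, WP4@1, WP5@5, WP6@4, WP7@3: d1:6  d2:6  d3:6  d4:5  d5:6  d6:2 — peak 6.
Total picker-days = 31 over 6 days ⇒ peak ≥ ⌈31/6⌉ = 6, so 6 is optimal.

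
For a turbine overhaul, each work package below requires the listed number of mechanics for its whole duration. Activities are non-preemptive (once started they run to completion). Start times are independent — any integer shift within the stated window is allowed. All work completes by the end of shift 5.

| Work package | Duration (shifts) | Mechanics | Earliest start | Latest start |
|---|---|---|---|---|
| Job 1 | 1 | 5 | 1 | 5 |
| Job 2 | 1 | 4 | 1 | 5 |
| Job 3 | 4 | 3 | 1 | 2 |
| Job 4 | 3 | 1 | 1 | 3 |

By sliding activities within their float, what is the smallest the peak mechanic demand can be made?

Early-start (Job 1@1, Job 2@1, Job 3@1, Job 4@1) gives peak 13: s1:13  s2:4  s3:4  s4:3  s5:0.
Shift Job 2→2, Job 3→2, Job 4→3.
Schedule Job 1@1, Job 2@2, Job 3@2, Job 4@3: s1:5  s2:7  s3:4  s4:4  s5:4 — peak 7.

7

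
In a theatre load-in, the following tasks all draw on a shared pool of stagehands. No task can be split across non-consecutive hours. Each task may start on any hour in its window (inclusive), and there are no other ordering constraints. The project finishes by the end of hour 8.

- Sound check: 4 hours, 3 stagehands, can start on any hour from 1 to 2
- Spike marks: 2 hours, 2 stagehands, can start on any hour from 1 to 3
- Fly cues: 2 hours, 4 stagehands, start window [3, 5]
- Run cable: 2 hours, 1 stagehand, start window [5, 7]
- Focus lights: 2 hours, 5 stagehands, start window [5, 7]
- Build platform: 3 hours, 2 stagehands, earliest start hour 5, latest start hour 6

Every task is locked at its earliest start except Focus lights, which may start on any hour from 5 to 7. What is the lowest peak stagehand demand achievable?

7

Focus lights@5: h1:5  h2:5  h3:7  h4:7  h5:8  h6:8  h7:2  h8:0 → peak 8
Focus lights@6: h1:5  h2:5  h3:7  h4:7  h5:3  h6:8  h7:7  h8:0 → peak 8
Focus lights@7: h1:5  h2:5  h3:7  h4:7  h5:3  h6:3  h7:7  h8:5 → peak 7
Best is Focus lights@7, peak 7.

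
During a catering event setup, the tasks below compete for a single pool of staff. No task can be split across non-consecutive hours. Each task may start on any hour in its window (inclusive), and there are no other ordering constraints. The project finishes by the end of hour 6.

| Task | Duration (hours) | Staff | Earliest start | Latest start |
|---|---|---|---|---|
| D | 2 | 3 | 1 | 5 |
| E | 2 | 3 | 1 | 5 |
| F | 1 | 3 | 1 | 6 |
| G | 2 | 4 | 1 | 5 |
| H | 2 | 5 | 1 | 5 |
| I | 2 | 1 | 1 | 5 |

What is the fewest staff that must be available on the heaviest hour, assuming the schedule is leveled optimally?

Early-start (D@1, E@1, F@1, G@1, H@1, I@1) gives peak 19: h1:19  h2:16  h3:0  h4:0  h5:0  h6:0.
Shift F→3, G→3, H→5.
Schedule D@1, E@1, F@3, G@3, H@5, I@1: h1:7  h2:7  h3:7  h4:4  h5:5  h6:5 — peak 7.

7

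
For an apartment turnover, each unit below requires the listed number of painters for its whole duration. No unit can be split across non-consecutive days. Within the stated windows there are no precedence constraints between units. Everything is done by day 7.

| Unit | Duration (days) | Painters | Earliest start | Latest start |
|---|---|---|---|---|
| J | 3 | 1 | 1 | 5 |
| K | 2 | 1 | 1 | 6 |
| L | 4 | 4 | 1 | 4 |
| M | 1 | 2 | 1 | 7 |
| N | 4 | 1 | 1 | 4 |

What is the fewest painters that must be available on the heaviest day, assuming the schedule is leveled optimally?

5

Early-start (J@1, K@1, L@1, M@1, N@1) gives peak 9: d1:9  d2:7  d3:6  d4:5  d5:0  d6:0  d7:0.
Shift L→3, N→4.
Schedule J@1, K@1, L@3, M@1, N@4: d1:4  d2:2  d3:5  d4:5  d5:5  d6:5  d7:1 — peak 5.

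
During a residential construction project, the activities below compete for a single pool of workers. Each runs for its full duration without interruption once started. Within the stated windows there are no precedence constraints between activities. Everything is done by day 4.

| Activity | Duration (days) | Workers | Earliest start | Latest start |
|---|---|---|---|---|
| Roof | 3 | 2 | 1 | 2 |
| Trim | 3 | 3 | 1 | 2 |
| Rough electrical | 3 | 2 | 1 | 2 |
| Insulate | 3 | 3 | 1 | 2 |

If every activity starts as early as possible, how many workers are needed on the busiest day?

10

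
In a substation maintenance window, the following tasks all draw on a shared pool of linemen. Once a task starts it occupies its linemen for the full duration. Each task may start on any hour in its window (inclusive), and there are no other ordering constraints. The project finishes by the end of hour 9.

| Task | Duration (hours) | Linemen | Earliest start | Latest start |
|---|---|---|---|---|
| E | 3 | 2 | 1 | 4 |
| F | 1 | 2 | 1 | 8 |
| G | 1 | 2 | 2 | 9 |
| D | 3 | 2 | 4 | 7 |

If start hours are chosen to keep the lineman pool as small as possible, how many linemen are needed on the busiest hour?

Early-start (E@1, F@1, G@2, D@4) gives peak 4: h1:4  h2:4  h3:2  h4:2  h5:2  h6:2  h7:0  h8:0  h9:0.
Shift F→4, G→5, D→6.
Schedule E@1, F@4, G@5, D@6: h1:2  h2:2  h3:2  h4:2  h5:2  h6:2  h7:2  h8:2  h9:0 — peak 2.
Total lineman-hours = 16 over 9 hours ⇒ peak ≥ ⌈16/9⌉ = 2, so 2 is optimal.

2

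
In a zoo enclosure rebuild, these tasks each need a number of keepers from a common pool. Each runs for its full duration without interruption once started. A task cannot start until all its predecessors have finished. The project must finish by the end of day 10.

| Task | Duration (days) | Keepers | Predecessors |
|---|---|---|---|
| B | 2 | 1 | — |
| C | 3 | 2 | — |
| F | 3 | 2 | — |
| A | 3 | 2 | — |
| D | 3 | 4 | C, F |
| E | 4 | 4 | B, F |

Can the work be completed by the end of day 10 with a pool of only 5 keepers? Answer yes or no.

no

The minimum achievable peak is 6; 5 < 6, so no feasible schedule stays within the cap.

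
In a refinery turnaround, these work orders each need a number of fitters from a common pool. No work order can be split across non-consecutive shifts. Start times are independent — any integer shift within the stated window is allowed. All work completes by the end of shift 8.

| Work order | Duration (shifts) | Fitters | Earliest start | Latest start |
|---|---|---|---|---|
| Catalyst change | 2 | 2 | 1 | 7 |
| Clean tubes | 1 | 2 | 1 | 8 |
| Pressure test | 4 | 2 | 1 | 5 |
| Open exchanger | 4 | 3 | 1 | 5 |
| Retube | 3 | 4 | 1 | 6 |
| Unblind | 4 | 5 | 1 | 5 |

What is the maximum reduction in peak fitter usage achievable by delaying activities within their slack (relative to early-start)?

10

Early-start peak: s1:18  s2:16  s3:14  s4:10  s5:0  s6:0  s7:0  s8:0 ⇒ 18.
Leveled (Catalyst change@1, Clean tubes@1, Pressure test@1, Open exchanger@5, Retube@2, Unblind@5): s1:6  s2:8  s3:6  s4:6  s5:8  s6:8  s7:8  s8:8 ⇒ 8.
Reduction 18 − 8 = 10.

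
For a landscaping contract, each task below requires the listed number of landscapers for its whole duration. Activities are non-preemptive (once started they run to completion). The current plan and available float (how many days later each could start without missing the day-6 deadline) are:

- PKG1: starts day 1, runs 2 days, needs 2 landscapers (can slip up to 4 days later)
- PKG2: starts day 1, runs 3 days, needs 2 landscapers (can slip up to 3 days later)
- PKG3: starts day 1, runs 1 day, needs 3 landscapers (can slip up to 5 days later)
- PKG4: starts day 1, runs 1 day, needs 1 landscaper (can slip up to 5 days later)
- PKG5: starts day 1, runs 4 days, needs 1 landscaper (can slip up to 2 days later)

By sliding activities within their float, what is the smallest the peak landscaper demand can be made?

3

Early-start (PKG1@1, PKG2@1, PKG3@1, PKG4@1, PKG5@1) gives peak 9: d1:9  d2:5  d3:3  d4:1  d5:0  d6:0.
Shift PKG2→3, PKG3→6, PKG5→2.
Schedule PKG1@1, PKG2@3, PKG3@6, PKG4@1, PKG5@2: d1:3  d2:3  d3:3  d4:3  d5:3  d6:3 — peak 3.
Total landscaper-days = 18 over 6 days ⇒ peak ≥ ⌈18/6⌉ = 3, so 3 is optimal.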